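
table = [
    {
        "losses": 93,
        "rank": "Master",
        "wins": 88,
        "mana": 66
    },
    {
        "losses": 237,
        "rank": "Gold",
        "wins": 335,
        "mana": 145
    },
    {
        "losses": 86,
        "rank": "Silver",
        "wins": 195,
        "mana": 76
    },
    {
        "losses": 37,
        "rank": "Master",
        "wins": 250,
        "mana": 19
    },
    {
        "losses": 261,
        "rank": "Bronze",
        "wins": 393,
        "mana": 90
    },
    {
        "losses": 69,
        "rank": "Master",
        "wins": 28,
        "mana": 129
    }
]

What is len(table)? 6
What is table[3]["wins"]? 250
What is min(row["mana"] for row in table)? 19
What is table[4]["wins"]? 393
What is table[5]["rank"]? "Master"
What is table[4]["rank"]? "Bronze"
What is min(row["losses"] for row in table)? 37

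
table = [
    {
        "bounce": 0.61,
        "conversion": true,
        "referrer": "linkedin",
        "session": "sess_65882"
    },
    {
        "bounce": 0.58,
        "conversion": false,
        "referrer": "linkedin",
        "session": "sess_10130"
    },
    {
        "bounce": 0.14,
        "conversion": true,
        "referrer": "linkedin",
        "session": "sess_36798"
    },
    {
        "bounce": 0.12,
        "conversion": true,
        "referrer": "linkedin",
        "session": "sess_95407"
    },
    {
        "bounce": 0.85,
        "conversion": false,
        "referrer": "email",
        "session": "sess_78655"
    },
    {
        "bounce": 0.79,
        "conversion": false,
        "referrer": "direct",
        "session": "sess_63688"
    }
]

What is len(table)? 6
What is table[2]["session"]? "sess_36798"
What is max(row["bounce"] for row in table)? 0.85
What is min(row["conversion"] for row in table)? False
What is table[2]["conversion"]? True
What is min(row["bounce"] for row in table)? 0.12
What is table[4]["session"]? "sess_78655"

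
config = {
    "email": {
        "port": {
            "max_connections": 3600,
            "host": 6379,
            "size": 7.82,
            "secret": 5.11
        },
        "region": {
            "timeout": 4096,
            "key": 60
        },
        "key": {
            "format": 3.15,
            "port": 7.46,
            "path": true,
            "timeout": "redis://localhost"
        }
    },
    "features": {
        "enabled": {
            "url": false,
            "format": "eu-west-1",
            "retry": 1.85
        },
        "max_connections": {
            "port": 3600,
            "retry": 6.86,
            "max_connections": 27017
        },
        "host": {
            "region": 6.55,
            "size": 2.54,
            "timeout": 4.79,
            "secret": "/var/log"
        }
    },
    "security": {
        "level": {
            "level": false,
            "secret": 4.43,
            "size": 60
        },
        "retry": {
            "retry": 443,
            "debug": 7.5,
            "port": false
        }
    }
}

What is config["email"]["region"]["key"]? 60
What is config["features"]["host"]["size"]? 2.54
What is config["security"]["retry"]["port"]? False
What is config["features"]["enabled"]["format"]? "eu-west-1"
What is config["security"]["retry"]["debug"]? 7.5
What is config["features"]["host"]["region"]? 6.55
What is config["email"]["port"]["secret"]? 5.11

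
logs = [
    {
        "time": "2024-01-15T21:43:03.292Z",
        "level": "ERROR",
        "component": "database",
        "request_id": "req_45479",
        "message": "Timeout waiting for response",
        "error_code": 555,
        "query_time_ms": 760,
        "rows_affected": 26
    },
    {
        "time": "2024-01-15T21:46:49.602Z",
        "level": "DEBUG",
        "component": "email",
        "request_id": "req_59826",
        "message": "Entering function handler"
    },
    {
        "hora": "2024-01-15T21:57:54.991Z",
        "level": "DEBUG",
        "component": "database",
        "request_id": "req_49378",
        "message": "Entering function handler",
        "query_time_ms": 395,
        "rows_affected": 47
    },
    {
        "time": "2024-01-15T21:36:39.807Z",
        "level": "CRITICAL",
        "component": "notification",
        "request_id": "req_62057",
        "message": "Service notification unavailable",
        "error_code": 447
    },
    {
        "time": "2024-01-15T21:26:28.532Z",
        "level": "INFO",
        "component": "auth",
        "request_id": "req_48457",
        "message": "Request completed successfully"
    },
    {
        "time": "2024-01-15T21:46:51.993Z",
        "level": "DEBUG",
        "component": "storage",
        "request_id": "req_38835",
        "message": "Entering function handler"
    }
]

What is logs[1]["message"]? "Entering function handler"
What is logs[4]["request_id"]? "req_48457"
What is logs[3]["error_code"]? 447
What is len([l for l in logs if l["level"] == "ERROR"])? 1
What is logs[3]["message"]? "Service notification unavailable"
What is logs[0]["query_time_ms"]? 760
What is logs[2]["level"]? "DEBUG"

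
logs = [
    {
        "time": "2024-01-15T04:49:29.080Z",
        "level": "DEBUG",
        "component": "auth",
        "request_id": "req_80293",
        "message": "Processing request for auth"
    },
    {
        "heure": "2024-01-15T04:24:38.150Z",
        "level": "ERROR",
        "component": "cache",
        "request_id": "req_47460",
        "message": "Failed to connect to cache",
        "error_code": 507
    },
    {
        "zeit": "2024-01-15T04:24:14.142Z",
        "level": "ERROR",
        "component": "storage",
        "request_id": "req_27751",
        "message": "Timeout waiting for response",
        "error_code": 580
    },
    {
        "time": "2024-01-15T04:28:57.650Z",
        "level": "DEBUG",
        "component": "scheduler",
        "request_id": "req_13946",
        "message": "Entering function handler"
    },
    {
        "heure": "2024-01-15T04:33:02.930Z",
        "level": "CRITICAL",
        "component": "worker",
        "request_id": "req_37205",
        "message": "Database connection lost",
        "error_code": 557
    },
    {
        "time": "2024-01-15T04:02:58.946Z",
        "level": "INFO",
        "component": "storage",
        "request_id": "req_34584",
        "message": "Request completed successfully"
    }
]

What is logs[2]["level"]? "ERROR"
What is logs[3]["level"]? "DEBUG"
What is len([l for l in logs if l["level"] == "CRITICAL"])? 1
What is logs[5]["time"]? "2024-01-15T04:02:58.946Z"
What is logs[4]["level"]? "CRITICAL"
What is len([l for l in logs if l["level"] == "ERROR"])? 2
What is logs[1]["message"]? "Failed to connect to cache"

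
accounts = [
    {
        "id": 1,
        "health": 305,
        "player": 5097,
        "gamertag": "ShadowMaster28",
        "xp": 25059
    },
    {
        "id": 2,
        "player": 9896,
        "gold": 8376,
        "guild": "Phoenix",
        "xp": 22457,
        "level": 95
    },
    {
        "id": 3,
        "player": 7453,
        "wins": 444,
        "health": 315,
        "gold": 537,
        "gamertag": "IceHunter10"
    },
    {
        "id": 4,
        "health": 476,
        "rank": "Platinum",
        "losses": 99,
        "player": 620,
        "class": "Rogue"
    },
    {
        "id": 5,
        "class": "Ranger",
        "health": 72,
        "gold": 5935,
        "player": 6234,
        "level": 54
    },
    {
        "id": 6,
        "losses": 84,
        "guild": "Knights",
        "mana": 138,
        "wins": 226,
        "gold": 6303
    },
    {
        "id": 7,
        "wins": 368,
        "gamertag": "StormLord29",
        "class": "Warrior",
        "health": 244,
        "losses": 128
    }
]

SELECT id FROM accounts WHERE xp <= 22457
[2]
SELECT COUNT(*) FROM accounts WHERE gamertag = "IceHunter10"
1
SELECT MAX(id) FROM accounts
7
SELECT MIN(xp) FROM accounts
22457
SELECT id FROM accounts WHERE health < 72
[]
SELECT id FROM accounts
[1, 2, 3, 4, 5, 6, 7]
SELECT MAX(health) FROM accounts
476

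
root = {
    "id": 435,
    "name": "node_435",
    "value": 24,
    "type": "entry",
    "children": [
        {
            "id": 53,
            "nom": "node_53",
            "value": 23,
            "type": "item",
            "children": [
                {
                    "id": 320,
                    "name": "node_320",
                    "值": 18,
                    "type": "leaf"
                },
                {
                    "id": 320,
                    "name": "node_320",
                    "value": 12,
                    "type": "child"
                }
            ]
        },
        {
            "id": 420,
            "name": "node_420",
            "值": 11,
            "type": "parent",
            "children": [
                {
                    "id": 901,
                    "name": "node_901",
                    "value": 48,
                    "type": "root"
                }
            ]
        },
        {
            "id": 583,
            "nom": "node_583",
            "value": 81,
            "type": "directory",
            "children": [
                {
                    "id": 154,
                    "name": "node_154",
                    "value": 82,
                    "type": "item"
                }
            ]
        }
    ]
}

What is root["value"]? 24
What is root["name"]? "node_435"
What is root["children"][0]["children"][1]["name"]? "node_320"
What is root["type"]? "entry"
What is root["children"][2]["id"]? 583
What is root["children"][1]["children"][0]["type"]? "root"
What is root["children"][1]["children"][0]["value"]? 48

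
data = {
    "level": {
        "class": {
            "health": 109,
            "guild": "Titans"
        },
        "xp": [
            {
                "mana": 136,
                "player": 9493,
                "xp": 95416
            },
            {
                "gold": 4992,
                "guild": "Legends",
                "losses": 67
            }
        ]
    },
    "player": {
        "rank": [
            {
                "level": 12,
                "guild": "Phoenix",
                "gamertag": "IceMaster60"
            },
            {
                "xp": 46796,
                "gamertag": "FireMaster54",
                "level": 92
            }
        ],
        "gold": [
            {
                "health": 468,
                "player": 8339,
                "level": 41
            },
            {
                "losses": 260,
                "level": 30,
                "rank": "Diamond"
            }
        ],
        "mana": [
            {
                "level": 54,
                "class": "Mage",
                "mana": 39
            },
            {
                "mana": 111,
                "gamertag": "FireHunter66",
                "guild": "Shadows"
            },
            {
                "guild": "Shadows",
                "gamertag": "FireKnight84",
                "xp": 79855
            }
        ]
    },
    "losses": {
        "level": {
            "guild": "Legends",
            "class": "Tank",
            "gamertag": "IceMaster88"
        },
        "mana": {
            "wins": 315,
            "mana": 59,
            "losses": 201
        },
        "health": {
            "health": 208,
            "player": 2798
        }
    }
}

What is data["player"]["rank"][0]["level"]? 12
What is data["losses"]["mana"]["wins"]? 315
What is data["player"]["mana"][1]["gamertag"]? "FireHunter66"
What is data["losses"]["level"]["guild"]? "Legends"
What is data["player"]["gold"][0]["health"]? 468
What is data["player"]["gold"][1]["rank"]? "Diamond"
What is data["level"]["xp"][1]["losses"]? 67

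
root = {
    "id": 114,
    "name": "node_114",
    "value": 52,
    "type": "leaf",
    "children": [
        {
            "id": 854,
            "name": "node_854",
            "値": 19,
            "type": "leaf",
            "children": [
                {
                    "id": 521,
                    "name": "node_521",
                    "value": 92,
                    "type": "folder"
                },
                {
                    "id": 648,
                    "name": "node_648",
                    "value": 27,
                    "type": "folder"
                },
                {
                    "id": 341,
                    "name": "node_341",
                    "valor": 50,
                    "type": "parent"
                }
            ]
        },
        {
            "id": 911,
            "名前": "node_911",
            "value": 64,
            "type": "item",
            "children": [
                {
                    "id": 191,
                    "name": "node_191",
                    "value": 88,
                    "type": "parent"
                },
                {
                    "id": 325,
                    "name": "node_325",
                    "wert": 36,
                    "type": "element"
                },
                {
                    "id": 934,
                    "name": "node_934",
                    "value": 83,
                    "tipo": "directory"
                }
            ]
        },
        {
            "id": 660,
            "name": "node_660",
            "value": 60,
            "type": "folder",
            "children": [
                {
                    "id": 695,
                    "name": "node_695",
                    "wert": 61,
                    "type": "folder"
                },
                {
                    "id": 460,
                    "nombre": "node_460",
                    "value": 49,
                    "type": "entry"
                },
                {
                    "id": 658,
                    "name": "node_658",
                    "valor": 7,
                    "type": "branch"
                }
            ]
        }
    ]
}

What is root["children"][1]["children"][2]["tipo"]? "directory"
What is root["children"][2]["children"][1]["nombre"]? "node_460"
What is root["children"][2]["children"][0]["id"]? 695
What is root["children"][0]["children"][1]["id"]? 648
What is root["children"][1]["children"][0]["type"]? "parent"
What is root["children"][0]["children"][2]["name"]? "node_341"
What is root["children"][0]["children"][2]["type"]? "parent"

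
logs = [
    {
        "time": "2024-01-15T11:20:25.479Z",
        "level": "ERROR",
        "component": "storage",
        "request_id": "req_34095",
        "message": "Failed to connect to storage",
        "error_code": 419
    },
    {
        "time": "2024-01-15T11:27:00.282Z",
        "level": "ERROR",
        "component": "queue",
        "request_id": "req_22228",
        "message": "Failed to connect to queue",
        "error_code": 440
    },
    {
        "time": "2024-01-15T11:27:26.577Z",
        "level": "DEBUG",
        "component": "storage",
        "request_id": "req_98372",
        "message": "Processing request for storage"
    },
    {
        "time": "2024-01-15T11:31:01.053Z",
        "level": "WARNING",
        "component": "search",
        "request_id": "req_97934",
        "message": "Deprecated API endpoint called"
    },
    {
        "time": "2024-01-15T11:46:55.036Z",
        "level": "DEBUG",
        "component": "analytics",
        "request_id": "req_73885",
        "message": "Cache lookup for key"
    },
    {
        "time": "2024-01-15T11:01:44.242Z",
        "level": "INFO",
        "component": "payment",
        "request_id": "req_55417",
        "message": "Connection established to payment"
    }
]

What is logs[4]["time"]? "2024-01-15T11:46:55.036Z"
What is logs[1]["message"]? "Failed to connect to queue"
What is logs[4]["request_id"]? "req_73885"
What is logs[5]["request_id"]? "req_55417"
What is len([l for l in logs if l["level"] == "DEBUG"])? 2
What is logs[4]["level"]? "DEBUG"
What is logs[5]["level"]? "INFO"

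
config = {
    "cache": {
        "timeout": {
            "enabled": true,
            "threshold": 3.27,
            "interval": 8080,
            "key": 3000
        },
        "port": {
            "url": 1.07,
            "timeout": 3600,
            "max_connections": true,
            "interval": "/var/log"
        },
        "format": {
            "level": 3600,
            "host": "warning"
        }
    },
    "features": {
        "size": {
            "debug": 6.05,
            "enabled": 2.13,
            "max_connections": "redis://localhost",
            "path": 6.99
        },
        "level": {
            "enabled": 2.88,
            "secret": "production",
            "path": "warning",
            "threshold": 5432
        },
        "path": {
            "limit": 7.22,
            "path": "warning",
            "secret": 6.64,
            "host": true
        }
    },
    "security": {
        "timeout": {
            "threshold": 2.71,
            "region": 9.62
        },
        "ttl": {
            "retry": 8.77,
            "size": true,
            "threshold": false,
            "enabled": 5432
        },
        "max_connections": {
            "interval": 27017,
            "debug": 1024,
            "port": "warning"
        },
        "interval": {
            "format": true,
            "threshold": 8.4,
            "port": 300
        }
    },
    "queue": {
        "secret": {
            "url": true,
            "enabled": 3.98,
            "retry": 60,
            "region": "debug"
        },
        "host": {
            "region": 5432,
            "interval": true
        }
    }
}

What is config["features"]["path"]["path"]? "warning"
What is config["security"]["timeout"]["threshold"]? 2.71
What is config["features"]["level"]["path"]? "warning"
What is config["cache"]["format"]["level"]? 3600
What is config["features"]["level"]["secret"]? "production"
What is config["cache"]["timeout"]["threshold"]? 3.27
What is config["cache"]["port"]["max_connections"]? True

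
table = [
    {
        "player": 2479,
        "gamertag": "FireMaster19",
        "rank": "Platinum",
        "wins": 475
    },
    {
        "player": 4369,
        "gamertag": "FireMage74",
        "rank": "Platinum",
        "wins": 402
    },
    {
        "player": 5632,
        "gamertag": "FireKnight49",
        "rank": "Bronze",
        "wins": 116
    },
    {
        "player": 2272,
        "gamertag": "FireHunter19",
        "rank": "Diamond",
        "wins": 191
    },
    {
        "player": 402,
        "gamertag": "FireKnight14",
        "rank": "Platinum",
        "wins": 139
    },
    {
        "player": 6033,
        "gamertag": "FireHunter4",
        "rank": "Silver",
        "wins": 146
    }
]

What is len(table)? 6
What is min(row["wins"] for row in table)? 116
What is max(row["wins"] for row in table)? 475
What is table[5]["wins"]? 146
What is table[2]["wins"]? 116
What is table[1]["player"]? 4369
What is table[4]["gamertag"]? "FireKnight14"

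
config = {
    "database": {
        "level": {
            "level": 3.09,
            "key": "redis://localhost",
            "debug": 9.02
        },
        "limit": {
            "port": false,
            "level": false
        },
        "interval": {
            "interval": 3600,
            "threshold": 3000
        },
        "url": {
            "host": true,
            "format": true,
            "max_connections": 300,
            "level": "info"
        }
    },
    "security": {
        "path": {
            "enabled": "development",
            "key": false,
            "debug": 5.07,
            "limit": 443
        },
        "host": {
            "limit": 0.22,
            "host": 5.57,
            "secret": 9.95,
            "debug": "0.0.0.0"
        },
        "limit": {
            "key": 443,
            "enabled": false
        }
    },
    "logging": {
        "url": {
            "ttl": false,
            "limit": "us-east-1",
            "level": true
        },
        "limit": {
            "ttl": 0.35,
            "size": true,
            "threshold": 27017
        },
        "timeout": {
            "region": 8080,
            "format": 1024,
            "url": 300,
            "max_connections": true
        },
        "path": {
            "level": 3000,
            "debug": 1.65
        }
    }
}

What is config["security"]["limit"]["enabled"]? False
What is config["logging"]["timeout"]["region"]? 8080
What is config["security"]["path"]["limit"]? 443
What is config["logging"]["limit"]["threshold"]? 27017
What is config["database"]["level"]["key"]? "redis://localhost"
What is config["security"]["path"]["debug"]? 5.07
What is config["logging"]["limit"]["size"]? True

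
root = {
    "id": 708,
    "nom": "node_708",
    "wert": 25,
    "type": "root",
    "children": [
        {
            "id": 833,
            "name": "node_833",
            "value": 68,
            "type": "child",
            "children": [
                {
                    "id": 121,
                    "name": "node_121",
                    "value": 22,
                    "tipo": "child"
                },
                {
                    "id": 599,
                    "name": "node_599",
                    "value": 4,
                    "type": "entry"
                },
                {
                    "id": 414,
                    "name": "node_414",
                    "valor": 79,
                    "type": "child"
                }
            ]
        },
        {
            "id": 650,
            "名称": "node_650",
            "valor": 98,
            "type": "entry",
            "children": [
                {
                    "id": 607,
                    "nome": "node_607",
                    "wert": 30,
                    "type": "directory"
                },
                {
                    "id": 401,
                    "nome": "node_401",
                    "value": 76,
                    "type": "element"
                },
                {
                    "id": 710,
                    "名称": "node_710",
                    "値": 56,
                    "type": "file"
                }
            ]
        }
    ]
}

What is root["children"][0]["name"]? "node_833"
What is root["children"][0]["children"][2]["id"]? 414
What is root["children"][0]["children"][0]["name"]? "node_121"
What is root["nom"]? "node_708"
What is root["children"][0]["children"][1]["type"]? "entry"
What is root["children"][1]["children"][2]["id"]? 710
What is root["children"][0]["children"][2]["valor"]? 79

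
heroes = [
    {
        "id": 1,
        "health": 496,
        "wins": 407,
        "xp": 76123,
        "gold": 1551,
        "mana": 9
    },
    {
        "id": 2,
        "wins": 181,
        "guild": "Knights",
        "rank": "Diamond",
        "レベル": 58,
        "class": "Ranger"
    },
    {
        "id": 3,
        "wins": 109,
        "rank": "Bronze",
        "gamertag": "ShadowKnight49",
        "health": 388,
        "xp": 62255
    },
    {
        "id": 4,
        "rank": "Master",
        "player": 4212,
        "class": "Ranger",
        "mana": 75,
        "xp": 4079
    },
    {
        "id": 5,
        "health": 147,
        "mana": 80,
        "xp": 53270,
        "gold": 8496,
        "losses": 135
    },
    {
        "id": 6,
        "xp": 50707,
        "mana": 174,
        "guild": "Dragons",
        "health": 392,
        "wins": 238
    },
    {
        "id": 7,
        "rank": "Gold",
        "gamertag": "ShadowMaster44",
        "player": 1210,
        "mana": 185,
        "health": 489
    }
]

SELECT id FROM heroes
[1, 2, 3, 4, 5, 6, 7]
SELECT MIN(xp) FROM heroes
4079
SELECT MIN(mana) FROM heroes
9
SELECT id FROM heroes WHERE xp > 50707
[1, 3, 5]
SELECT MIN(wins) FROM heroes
109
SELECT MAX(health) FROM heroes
496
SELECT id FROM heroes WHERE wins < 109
[]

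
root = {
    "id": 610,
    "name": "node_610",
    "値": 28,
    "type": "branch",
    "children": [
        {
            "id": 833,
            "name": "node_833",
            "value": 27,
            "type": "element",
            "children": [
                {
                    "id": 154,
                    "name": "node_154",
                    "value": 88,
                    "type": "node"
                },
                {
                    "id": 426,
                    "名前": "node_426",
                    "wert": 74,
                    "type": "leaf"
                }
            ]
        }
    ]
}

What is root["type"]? "branch"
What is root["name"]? "node_610"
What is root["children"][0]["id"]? 833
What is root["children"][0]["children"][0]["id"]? 154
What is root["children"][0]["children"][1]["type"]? "leaf"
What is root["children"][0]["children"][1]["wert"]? 74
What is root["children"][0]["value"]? 27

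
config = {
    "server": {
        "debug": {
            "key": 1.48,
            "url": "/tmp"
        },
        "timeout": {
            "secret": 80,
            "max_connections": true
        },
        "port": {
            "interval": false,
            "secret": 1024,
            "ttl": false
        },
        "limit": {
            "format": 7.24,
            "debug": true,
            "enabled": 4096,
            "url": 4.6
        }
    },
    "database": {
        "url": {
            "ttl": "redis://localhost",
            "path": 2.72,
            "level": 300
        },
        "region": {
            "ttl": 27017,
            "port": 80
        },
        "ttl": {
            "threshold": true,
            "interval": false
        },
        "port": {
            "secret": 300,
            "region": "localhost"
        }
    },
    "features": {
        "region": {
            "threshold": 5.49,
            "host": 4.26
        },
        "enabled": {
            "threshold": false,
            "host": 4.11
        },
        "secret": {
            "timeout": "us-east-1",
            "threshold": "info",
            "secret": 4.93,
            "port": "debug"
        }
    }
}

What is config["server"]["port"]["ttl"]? False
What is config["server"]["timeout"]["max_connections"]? True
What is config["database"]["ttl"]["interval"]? False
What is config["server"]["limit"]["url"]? 4.6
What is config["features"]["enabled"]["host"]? 4.11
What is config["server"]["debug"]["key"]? 1.48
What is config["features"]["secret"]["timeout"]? "us-east-1"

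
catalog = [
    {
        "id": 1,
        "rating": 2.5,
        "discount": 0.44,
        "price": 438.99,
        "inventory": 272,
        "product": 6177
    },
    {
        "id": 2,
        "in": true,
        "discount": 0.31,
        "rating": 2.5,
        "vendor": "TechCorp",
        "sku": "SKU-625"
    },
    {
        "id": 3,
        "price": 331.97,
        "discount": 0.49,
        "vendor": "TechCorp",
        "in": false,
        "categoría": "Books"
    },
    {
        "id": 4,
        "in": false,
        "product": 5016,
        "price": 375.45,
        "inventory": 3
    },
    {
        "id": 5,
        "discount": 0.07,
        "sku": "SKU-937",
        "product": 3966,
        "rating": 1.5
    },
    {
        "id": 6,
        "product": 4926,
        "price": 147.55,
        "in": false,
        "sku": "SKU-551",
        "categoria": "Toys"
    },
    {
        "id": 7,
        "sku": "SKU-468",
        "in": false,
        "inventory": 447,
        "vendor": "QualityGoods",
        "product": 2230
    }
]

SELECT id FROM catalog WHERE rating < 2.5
[5]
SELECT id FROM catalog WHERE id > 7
[]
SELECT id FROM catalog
[1, 2, 3, 4, 5, 6, 7]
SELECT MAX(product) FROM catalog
6177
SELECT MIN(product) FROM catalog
2230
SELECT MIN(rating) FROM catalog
1.5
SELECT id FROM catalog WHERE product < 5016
[5, 6, 7]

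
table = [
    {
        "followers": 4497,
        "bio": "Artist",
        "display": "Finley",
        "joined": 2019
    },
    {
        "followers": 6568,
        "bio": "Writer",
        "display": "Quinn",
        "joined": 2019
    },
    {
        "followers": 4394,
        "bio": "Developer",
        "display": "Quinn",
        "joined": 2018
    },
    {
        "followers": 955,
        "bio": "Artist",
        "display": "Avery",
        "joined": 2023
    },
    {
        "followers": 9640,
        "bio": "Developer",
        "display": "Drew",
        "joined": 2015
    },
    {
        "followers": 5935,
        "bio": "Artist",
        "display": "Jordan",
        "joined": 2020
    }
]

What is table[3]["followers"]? 955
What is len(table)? 6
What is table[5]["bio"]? "Artist"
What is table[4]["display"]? "Drew"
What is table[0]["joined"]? 2019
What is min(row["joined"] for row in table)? 2015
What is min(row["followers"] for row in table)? 955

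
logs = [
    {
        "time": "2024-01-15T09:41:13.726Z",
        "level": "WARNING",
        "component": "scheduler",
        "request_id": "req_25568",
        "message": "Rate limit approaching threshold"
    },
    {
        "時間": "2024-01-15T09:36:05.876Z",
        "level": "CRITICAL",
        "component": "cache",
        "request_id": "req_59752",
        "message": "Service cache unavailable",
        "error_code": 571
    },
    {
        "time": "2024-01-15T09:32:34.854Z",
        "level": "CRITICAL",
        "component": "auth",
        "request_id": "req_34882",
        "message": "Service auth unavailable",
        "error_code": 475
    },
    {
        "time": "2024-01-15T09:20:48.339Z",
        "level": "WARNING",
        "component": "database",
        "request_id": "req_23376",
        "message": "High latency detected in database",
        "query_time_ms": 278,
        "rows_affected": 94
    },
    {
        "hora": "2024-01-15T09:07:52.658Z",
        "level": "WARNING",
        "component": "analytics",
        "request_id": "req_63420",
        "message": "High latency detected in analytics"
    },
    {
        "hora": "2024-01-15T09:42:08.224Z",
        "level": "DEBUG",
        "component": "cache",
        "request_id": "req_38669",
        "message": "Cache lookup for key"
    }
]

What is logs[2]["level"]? "CRITICAL"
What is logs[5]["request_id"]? "req_38669"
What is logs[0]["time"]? "2024-01-15T09:41:13.726Z"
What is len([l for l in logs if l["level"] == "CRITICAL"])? 2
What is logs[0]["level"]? "WARNING"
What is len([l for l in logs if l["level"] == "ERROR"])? 0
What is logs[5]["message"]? "Cache lookup for key"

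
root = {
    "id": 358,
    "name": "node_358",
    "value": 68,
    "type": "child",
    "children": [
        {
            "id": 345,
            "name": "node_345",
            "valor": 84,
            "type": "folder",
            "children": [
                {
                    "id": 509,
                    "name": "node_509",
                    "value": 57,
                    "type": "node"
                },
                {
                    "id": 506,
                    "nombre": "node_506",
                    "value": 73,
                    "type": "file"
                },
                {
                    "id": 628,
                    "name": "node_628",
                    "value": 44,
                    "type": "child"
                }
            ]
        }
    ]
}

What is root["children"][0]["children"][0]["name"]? "node_509"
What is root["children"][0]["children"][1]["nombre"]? "node_506"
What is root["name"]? "node_358"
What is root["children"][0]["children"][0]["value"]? 57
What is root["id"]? 358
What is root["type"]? "child"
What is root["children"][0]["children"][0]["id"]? 509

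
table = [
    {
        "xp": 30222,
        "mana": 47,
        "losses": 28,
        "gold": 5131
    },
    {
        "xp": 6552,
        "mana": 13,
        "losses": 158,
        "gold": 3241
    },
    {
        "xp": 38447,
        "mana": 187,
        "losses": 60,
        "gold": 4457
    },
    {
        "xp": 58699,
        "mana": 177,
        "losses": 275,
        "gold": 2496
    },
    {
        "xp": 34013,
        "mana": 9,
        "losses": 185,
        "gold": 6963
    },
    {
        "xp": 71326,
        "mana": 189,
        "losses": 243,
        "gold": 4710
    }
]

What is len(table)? 6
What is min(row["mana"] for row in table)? 9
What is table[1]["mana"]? 13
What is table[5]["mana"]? 189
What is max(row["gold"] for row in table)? 6963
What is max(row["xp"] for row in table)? 71326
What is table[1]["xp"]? 6552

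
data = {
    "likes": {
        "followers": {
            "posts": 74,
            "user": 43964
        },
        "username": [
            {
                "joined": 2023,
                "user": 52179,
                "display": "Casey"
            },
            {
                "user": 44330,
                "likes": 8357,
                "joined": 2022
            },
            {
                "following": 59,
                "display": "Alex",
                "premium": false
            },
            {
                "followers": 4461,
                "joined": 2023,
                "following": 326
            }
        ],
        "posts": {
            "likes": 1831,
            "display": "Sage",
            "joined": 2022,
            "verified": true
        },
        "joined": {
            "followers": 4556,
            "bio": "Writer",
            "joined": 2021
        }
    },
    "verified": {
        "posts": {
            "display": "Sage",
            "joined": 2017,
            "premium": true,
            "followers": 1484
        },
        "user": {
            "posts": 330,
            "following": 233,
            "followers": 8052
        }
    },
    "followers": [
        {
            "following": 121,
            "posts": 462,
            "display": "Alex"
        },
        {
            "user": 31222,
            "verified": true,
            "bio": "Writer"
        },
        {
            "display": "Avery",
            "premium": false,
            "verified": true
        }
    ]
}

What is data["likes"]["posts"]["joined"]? 2022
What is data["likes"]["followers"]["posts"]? 74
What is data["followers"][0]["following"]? 121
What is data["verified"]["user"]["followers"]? 8052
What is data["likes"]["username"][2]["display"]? "Alex"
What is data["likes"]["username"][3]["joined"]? 2023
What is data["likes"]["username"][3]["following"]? 326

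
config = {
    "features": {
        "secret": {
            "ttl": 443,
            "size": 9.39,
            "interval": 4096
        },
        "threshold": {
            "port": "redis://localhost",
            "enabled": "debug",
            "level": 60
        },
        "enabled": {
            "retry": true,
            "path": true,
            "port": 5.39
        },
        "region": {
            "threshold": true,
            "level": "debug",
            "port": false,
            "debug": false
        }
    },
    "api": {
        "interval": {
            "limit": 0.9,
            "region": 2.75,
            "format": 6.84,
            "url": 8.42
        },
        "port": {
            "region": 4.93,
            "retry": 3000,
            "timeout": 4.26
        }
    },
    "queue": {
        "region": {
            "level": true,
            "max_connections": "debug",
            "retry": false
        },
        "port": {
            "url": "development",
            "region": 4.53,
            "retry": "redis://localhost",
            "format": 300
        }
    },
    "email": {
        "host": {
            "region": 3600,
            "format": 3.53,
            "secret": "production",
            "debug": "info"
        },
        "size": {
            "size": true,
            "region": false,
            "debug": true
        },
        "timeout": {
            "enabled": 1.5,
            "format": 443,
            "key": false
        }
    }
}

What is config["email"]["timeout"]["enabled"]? 1.5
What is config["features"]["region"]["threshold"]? True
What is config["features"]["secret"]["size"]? 9.39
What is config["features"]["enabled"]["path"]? True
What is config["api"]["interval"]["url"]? 8.42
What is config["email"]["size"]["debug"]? True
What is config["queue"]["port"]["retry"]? "redis://localhost"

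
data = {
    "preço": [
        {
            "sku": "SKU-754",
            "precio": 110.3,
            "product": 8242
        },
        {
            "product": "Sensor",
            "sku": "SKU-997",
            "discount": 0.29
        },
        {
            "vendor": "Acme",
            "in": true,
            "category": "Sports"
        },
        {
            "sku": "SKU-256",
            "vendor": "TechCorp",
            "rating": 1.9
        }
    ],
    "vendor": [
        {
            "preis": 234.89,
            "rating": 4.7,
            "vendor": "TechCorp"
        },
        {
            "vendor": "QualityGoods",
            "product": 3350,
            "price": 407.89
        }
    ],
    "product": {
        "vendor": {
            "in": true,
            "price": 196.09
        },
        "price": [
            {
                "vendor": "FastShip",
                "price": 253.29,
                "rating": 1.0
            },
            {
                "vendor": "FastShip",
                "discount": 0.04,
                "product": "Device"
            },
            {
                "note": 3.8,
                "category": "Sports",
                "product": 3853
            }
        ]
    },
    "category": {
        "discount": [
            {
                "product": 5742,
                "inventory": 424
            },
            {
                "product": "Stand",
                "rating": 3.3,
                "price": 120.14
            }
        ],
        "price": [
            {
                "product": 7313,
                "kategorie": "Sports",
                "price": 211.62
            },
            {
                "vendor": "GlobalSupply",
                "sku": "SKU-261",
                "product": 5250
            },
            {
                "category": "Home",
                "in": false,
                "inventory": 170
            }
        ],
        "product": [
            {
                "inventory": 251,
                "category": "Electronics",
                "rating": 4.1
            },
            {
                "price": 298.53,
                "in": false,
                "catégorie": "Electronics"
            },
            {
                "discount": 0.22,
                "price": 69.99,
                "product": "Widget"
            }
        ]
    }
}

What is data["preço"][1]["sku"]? "SKU-997"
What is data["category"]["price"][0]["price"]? 211.62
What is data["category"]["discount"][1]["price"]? 120.14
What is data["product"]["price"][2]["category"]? "Sports"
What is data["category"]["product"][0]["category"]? "Electronics"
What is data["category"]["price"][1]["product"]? 5250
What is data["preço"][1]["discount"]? 0.29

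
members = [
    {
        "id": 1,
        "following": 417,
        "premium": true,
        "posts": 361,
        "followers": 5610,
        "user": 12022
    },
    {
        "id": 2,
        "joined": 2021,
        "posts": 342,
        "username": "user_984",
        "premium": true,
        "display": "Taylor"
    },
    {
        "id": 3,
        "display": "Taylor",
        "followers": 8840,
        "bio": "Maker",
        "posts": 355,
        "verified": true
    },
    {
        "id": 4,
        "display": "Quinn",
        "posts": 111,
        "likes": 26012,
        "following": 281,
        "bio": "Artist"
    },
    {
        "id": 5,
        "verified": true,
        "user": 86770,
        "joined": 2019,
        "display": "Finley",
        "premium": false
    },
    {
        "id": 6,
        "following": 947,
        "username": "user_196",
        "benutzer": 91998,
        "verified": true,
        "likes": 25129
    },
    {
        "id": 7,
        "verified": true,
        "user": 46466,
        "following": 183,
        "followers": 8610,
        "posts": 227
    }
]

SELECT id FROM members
[1, 2, 3, 4, 5, 6, 7]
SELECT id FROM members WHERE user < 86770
[1, 7]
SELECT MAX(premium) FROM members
True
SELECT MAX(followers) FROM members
8840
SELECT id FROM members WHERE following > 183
[1, 4, 6]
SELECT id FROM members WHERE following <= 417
[1, 4, 7]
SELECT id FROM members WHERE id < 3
[1, 2]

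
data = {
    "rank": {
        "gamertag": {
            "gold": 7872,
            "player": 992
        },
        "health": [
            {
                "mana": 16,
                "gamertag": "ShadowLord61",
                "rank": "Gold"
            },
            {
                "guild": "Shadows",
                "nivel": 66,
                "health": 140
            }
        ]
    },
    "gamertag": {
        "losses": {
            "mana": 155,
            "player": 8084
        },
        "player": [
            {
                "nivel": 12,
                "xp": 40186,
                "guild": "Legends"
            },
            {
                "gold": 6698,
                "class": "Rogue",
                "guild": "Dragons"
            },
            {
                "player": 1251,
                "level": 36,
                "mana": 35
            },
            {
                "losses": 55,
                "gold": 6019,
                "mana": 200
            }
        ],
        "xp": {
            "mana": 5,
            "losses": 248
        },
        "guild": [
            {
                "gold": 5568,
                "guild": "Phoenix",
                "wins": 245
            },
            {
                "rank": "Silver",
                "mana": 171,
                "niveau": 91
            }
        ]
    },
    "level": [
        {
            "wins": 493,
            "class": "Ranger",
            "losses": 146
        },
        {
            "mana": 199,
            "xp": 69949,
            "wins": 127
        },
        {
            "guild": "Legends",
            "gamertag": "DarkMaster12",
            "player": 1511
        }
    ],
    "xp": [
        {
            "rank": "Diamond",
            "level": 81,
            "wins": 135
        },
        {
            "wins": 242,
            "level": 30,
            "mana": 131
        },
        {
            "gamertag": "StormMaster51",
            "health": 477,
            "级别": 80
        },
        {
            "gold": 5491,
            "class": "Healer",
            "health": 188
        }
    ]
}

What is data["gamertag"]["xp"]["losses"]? 248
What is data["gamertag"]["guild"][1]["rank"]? "Silver"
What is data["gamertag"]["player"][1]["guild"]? "Dragons"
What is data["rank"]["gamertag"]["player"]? 992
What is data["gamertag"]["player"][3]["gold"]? 6019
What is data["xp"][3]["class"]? "Healer"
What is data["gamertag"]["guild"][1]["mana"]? 171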